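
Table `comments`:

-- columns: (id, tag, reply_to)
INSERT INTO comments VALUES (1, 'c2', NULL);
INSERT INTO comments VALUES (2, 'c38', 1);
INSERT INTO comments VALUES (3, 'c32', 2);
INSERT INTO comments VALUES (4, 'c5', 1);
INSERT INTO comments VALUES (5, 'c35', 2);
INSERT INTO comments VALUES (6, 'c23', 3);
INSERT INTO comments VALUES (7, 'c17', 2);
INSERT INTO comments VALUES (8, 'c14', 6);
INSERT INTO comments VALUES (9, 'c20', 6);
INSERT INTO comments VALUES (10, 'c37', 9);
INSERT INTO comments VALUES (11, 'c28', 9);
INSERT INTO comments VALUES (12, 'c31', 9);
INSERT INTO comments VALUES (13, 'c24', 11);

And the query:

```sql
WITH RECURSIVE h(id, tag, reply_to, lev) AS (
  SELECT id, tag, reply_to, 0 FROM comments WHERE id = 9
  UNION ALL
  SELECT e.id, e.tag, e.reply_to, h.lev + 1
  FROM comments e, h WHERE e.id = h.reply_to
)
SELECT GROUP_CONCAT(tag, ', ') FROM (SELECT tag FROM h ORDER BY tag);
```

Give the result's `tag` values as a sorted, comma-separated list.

c2, c20, c23, c32, c38

Base: id=9 (c20), reply_to=6, lev 0.
Iteration 1: join on id=6 -> c23 (id 6, reply_to=3, lev 1).
Iteration 2: join on id=3 -> c32 (id 3, reply_to=2, lev 2).
Iteration 3: join on id=2 -> c38 (id 2, reply_to=1, lev 3).
Iteration 4: join on id=1 -> c2 (id 1, reply_to=NULL, lev 4).
Iteration 5: reply_to is NULL; no match; recursion stops.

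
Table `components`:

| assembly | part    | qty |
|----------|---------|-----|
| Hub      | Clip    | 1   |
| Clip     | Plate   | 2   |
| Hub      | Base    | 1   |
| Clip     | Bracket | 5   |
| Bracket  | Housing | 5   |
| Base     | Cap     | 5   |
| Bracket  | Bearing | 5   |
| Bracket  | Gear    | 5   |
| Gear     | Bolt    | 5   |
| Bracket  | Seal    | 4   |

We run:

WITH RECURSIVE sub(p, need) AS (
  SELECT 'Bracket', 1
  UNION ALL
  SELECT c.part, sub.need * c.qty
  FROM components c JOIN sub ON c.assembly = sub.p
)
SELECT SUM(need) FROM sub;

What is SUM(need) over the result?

Base: (Bracket, need=1).
Iteration 1: components of {Bracket} -> Bearing = 1*5 = 5, Gear = 1*5 = 5, Housing = 1*5 = 5, Seal = 1*4 = 4.
Iteration 2: components of {Bearing,Gear,Housing,Seal} -> Bolt = 5*5 = 25.
Iteration 3: no further components; recursion stops.
SUM(need) = 1 + 5 + 5 + 5 + 4 + 25 = 45.

45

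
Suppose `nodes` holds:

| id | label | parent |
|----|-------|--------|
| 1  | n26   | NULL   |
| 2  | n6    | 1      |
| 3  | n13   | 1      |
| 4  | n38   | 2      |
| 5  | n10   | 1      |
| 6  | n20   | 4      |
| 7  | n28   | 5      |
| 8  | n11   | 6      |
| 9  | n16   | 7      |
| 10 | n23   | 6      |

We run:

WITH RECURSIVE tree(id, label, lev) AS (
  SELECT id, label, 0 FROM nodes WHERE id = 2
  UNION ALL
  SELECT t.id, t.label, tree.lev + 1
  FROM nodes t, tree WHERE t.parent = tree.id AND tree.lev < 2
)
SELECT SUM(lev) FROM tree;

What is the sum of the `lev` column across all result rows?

3

Base: id=2 (n6) at lev 0.
Iteration 1: rows with parent in {2} -> n38 (id 4, lev 1).
Iteration 2: rows with parent in {4} -> n20 (id 6, lev 2).
Iteration 3: lev < 2 fails for all current rows; recursion stops.
SUM(lev) = 0 + 1 + 2 = 3.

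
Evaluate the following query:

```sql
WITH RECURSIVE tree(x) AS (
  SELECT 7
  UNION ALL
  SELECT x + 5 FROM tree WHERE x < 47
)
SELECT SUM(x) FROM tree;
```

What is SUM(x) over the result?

Base: x=7.
Iteration 1: 7 < 47 holds -> x = 7 + 5 = 12.
Iteration 2: 12 < 47 holds -> x = 12 + 5 = 17.
Iteration 3: 17 < 47 holds -> x = 17 + 5 = 22.
Iteration 4: 22 < 47 holds -> x = 22 + 5 = 27.
Iteration 5: 27 < 47 holds -> x = 27 + 5 = 32.
Iteration 6: 32 < 47 holds -> x = 32 + 5 = 37.
Iteration 7: 37 < 47 holds -> x = 37 + 5 = 42.
Iteration 8: 42 < 47 holds -> x = 42 + 5 = 47.
Iteration 9: 47 < 47 fails; recursion stops.
SUM(x) = 7 + 12 + 17 + 22 + 27 + 32 + 37 + 42 + 47 = 243.

243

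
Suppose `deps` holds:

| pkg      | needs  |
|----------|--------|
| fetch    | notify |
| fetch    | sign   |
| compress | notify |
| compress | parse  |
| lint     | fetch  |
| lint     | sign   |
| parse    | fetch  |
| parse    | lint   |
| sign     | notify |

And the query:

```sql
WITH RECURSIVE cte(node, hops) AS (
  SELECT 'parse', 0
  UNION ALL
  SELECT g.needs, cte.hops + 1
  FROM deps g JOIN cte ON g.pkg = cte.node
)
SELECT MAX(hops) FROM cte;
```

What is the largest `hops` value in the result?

4

Base: (parse, hops=0).
Iteration 1: edges from {parse} -> (fetch, hops=1), (lint, hops=1).
Iteration 2: edges from {fetch,lint} -> (fetch, hops=2), (notify, hops=2), (sign, hops=2) x2. [UNION ALL keeps all 4 new rows, including repeats]
Iteration 3: edges from {fetch,notify,sign} -> (notify, hops=3) x3, (sign, hops=3). [UNION ALL keeps all 4 new rows, including repeats]
Iteration 4: edges from {notify,sign} -> (notify, hops=4).
Iteration 5: no outgoing edges from {notify}; recursion stops.
hops values: 0, 1, 1, 2, 2, 2, 2, 3, 3, 3, 3, 4; the maximum is 4.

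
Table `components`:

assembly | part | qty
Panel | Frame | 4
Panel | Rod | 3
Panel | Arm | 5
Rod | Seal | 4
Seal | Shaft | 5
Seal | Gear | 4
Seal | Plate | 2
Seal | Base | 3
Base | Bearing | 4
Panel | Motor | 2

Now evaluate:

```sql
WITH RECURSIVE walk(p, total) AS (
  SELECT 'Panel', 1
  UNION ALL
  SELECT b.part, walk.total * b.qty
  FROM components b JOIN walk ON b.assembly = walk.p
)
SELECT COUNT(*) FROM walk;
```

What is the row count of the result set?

Base: (Panel, total=1).
Iteration 1: components of {Panel} -> Arm = 1*5 = 5, Frame = 1*4 = 4, Motor = 1*2 = 2, Rod = 1*3 = 3.
Iteration 2: components of {Arm,Frame,Motor,Rod} -> Seal = 3*4 = 12.
Iteration 3: components of {Seal} -> Base = 12*3 = 36, Gear = 12*4 = 48, Plate = 12*2 = 24, Shaft = 12*5 = 60.
Iteration 4: components of {Base,Gear,Plate,Shaft} -> Bearing = 36*4 = 144.
Iteration 5: no further components; recursion stops.
Total rows emitted: 11.

11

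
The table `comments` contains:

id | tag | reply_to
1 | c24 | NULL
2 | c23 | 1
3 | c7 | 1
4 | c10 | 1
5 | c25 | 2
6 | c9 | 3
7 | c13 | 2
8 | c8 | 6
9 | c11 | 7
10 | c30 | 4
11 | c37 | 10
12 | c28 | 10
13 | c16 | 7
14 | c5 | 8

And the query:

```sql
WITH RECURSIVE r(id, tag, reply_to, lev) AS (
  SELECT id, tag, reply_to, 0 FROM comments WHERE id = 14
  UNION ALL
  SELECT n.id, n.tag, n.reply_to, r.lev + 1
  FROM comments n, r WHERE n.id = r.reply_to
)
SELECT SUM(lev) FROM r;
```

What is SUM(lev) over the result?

10

Base: id=14 (c5), reply_to=8, lev 0.
Iteration 1: join on id=8 -> c8 (id 8, reply_to=6, lev 1).
Iteration 2: join on id=6 -> c9 (id 6, reply_to=3, lev 2).
Iteration 3: join on id=3 -> c7 (id 3, reply_to=1, lev 3).
Iteration 4: join on id=1 -> c24 (id 1, reply_to=NULL, lev 4).
Iteration 5: reply_to is NULL; no match; recursion stops.
SUM(lev) = 0 + 1 + 2 + 3 + 4 = 10.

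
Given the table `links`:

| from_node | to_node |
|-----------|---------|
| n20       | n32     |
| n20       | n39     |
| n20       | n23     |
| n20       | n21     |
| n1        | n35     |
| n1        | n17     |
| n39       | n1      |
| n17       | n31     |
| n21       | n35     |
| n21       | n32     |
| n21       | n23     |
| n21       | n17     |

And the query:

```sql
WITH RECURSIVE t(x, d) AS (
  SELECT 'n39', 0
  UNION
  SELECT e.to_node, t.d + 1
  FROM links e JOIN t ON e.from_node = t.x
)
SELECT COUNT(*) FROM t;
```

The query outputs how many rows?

5

Base: (n39, d=0).
Iteration 1: edges from {n39} -> (n1, d=1).
Iteration 2: edges from {n1} -> (n17, d=2), (n35, d=2).
Iteration 3: edges from {n17,n35} -> (n31, d=3).
Iteration 4: no outgoing edges from {n31}; recursion stops.
Total rows emitted: 5.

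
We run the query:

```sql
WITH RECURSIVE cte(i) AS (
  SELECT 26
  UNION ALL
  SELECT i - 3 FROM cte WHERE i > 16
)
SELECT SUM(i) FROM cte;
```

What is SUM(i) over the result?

100

Base: i=26.
Iteration 1: 26 > 16 holds -> i = 26 - 3 = 23.
Iteration 2: 23 > 16 holds -> i = 23 - 3 = 20.
Iteration 3: 20 > 16 holds -> i = 20 - 3 = 17.
Iteration 4: 17 > 16 holds -> i = 17 - 3 = 14.
Iteration 5: 14 > 16 fails; recursion stops.
SUM(i) = 26 + 23 + 20 + 17 + 14 = 100.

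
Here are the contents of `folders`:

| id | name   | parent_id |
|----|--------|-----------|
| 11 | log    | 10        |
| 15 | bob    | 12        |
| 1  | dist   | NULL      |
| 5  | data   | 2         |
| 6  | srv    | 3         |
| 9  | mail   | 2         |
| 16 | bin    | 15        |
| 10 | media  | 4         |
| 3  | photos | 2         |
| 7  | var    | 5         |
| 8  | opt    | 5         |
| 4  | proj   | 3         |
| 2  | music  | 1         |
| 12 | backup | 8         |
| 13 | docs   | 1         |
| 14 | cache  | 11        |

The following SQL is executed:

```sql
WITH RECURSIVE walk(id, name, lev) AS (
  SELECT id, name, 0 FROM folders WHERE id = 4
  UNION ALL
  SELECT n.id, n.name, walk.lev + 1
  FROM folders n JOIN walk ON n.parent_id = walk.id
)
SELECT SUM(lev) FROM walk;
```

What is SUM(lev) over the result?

Base: id=4 (proj) at lev 0.
Iteration 1: rows with parent_id in {4} -> media (id 10, lev 1).
Iteration 2: rows with parent_id in {10} -> log (id 11, lev 2).
Iteration 3: rows with parent_id in {11} -> cache (id 14, lev 3).
Iteration 4: no rows with parent_id in {14}; recursion stops.
SUM(lev) = 0 + 1 + 2 + 3 = 6.

6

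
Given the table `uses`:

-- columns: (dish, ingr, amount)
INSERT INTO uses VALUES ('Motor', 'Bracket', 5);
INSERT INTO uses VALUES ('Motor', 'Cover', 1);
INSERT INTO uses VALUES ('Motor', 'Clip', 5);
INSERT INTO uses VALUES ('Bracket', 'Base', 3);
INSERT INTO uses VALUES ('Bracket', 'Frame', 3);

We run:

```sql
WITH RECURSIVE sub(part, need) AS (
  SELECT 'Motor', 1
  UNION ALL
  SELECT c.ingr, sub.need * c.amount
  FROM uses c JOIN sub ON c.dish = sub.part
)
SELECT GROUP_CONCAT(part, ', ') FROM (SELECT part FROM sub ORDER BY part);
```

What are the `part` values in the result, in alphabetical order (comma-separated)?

Base, Bracket, Clip, Cover, Frame, Motor

Base: (Motor, need=1).
Iteration 1: components of {Motor} -> Bracket = 1*5 = 5, Clip = 1*5 = 5, Cover = 1*1 = 1.
Iteration 2: components of {Bracket,Clip,Cover} -> Base = 5*3 = 15, Frame = 5*3 = 15.
Iteration 3: no further components; recursion stops.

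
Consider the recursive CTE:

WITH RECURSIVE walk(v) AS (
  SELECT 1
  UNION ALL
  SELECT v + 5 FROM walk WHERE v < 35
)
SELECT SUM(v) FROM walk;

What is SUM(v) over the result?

148

Base: v=1.
Iteration 1: 1 < 35 holds -> v = 1 + 5 = 6.
Iteration 2: 6 < 35 holds -> v = 6 + 5 = 11.
Iteration 3: 11 < 35 holds -> v = 11 + 5 = 16.
Iteration 4: 16 < 35 holds -> v = 16 + 5 = 21.
Iteration 5: 21 < 35 holds -> v = 21 + 5 = 26.
Iteration 6: 26 < 35 holds -> v = 26 + 5 = 31.
Iteration 7: 31 < 35 holds -> v = 31 + 5 = 36.
Iteration 8: 36 < 35 fails; recursion stops.
SUM(v) = 1 + 6 + 11 + 16 + 21 + 26 + 31 + 36 = 148.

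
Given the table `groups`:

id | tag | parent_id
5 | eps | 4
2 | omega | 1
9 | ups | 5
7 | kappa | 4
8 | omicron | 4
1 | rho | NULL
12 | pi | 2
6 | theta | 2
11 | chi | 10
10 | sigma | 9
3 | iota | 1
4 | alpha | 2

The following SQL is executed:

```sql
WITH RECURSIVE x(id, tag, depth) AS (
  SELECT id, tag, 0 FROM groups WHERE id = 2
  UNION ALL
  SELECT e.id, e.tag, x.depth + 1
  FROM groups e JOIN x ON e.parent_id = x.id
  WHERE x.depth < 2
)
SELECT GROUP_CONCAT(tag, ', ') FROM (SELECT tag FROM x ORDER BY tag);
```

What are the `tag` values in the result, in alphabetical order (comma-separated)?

Base: id=2 (omega) at depth 0.
Iteration 1: rows with parent_id in {2} -> alpha (id 4, depth 1), theta (id 6, depth 1), pi (id 12, depth 1).
Iteration 2: rows with parent_id in {4,6,12} -> eps (id 5, depth 2), kappa (id 7, depth 2), omicron (id 8, depth 2).
Iteration 3: depth < 2 fails for all current rows; recursion stops.

alpha, eps, kappa, omega, omicron, pi, theta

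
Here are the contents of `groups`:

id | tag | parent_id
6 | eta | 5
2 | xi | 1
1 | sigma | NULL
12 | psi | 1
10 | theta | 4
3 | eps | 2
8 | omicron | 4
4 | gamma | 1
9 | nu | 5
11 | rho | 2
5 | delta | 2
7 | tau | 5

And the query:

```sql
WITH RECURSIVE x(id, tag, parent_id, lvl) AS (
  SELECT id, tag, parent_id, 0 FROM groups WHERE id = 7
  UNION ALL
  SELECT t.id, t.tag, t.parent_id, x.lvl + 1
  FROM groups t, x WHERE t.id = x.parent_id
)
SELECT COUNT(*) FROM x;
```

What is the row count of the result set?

Base: id=7 (tau), parent_id=5, lvl 0.
Iteration 1: join on id=5 -> delta (id 5, parent_id=2, lvl 1).
Iteration 2: join on id=2 -> xi (id 2, parent_id=1, lvl 2).
Iteration 3: join on id=1 -> sigma (id 1, parent_id=NULL, lvl 3).
Iteration 4: parent_id is NULL; no match; recursion stops.
Total rows emitted: 4.

4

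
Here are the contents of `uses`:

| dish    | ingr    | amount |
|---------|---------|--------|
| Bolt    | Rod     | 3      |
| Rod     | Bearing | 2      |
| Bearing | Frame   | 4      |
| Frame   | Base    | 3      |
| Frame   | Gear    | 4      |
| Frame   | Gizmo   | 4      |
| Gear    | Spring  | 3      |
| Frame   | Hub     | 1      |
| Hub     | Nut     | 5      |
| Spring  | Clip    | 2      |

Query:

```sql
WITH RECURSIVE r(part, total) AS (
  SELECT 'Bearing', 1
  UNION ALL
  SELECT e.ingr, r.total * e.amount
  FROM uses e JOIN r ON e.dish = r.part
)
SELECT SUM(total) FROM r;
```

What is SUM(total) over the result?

Base: (Bearing, total=1).
Iteration 1: components of {Bearing} -> Frame = 1*4 = 4.
Iteration 2: components of {Frame} -> Base = 4*3 = 12, Gear = 4*4 = 16, Gizmo = 4*4 = 16, Hub = 4*1 = 4.
Iteration 3: components of {Base,Gear,Gizmo,Hub} -> Nut = 4*5 = 20, Spring = 16*3 = 48.
Iteration 4: components of {Nut,Spring} -> Clip = 48*2 = 96.
Iteration 5: no further components; recursion stops.
SUM(total) = 1 + 4 + 12 + 16 + 16 + 4 + 48 + 20 + 96 = 217.

217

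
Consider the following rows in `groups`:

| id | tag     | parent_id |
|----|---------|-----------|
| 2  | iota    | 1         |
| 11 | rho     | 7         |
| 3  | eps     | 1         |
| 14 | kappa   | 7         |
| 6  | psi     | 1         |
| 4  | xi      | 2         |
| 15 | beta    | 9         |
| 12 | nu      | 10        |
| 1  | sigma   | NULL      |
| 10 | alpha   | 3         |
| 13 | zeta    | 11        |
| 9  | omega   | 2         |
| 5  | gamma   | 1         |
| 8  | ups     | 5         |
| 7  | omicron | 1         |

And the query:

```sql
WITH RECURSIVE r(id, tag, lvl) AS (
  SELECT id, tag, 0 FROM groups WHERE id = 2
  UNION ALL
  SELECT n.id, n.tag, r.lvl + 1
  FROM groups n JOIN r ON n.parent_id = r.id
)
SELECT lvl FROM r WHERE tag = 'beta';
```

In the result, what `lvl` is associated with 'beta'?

Base: id=2 (iota) at lvl 0.
Iteration 1: rows with parent_id in {2} -> xi (id 4, lvl 1), omega (id 9, lvl 1).
Iteration 2: rows with parent_id in {4,9} -> beta (id 15, lvl 2).
Iteration 3: no rows with parent_id in {15}; recursion stops.

2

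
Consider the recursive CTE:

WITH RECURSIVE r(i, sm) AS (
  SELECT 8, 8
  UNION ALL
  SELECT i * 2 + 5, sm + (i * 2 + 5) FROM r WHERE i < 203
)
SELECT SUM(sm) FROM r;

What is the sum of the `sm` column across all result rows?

666

Base: i=8, sm=8.
Iteration 1: 8 < 203 holds -> i = 8 * 2 + 5 = 21, sm = 8 + 21 = 29.
Iteration 2: 21 < 203 holds -> i = 21 * 2 + 5 = 47, sm = 29 + 47 = 76.
Iteration 3: 47 < 203 holds -> i = 47 * 2 + 5 = 99, sm = 76 + 99 = 175.
Iteration 4: 99 < 203 holds -> i = 99 * 2 + 5 = 203, sm = 175 + 203 = 378.
Iteration 5: 203 < 203 fails; recursion stops.
SUM(sm) = 8 + 29 + 76 + 175 + 378 = 666.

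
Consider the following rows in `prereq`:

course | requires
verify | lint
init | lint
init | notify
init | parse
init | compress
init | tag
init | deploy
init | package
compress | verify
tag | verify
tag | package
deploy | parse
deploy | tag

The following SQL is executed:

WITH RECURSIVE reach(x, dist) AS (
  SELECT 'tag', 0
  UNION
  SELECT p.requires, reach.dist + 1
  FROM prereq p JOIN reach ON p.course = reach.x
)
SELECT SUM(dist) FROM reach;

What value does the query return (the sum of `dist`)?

4

Base: (tag, dist=0).
Iteration 1: edges from {tag} -> (package, dist=1), (verify, dist=1).
Iteration 2: edges from {package,verify} -> (lint, dist=2).
Iteration 3: no outgoing edges from {lint}; recursion stops.
SUM(dist) = 0 + 1 + 1 + 2 = 4.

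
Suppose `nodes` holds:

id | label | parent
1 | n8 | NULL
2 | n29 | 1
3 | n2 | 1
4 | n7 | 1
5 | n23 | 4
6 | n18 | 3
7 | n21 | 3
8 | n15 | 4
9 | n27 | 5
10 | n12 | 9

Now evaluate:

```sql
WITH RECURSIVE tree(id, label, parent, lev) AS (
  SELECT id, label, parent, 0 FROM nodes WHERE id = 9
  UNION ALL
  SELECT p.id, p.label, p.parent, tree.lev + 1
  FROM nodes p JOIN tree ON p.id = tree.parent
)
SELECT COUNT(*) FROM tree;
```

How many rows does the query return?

4

Base: id=9 (n27), parent=5, lev 0.
Iteration 1: join on id=5 -> n23 (id 5, parent=4, lev 1).
Iteration 2: join on id=4 -> n7 (id 4, parent=1, lev 2).
Iteration 3: join on id=1 -> n8 (id 1, parent=NULL, lev 3).
Iteration 4: parent is NULL; no match; recursion stops.
Total rows emitted: 4.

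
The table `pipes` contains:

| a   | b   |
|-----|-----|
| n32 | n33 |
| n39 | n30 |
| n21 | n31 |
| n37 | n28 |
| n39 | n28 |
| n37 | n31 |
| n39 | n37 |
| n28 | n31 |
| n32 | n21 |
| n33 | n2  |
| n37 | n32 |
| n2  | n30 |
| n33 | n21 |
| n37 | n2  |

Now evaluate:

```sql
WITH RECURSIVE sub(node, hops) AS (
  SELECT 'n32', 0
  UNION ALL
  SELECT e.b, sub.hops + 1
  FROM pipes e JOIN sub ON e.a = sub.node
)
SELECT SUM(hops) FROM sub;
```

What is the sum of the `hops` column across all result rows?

14

Base: (n32, hops=0).
Iteration 1: edges from {n32} -> (n21, hops=1), (n33, hops=1).
Iteration 2: edges from {n21,n33} -> (n2, hops=2), (n21, hops=2), (n31, hops=2).
Iteration 3: edges from {n2,n21,n31} -> (n30, hops=3), (n31, hops=3).
Iteration 4: no outgoing edges from {n30,n31}; recursion stops.
SUM(hops) = 0 + 1 + 1 + 2 + 2 + 2 + 3 + 3 = 14.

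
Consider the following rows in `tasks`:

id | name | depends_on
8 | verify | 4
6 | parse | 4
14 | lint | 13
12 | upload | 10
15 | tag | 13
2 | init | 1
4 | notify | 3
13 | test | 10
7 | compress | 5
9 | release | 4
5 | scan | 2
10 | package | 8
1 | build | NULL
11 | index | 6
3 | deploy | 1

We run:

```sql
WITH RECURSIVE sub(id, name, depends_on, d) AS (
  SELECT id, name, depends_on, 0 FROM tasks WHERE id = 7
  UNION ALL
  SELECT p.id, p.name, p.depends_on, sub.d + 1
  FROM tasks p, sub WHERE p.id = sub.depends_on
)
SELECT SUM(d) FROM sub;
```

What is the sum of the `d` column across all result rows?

Base: id=7 (compress), depends_on=5, d 0.
Iteration 1: join on id=5 -> scan (id 5, depends_on=2, d 1).
Iteration 2: join on id=2 -> init (id 2, depends_on=1, d 2).
Iteration 3: join on id=1 -> build (id 1, depends_on=NULL, d 3).
Iteration 4: depends_on is NULL; no match; recursion stops.
SUM(d) = 0 + 1 + 2 + 3 = 6.

6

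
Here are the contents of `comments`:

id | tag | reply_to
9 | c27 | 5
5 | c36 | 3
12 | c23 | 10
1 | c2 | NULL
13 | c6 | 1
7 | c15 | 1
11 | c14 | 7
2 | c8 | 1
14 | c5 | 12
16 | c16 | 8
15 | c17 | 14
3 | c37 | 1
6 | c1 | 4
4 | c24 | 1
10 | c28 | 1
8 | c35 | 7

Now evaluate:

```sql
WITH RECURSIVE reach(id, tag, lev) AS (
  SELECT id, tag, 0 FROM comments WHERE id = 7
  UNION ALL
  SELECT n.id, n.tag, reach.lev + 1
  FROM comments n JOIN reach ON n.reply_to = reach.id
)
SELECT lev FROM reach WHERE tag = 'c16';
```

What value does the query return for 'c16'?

2

Base: id=7 (c15) at lev 0.
Iteration 1: rows with reply_to in {7} -> c35 (id 8, lev 1), c14 (id 11, lev 1).
Iteration 2: rows with reply_to in {8,11} -> c16 (id 16, lev 2).
Iteration 3: no rows with reply_to in {16}; recursion stops.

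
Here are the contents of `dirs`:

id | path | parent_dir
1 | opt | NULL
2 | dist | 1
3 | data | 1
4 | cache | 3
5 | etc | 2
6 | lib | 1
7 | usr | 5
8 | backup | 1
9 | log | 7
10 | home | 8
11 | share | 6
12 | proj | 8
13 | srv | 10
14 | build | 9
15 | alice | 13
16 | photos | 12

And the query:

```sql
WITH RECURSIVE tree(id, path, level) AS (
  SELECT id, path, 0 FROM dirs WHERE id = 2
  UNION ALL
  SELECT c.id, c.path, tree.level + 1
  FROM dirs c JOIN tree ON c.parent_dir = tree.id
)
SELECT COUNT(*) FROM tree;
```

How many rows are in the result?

5

Base: id=2 (dist) at level 0.
Iteration 1: rows with parent_dir in {2} -> etc (id 5, level 1).
Iteration 2: rows with parent_dir in {5} -> usr (id 7, level 2).
Iteration 3: rows with parent_dir in {7} -> log (id 9, level 3).
Iteration 4: rows with parent_dir in {9} -> build (id 14, level 4).
Iteration 5: no rows with parent_dir in {14}; recursion stops.
Total rows emitted: 5.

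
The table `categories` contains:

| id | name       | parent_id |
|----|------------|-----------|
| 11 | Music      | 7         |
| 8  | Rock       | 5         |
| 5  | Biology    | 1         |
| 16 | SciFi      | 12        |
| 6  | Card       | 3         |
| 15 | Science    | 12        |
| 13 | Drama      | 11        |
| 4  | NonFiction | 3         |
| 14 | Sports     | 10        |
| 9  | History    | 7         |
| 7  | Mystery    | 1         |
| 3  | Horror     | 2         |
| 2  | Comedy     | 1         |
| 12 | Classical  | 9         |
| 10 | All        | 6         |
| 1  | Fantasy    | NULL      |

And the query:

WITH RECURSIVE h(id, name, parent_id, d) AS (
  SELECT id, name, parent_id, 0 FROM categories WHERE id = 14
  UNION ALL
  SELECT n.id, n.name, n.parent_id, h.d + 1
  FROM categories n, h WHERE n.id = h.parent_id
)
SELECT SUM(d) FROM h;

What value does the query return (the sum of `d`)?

Base: id=14 (Sports), parent_id=10, d 0.
Iteration 1: join on id=10 -> All (id 10, parent_id=6, d 1).
Iteration 2: join on id=6 -> Card (id 6, parent_id=3, d 2).
Iteration 3: join on id=3 -> Horror (id 3, parent_id=2, d 3).
Iteration 4: join on id=2 -> Comedy (id 2, parent_id=1, d 4).
Iteration 5: join on id=1 -> Fantasy (id 1, parent_id=NULL, d 5).
Iteration 6: parent_id is NULL; no match; recursion stops.
SUM(d) = 0 + 1 + 2 + 3 + 4 + 5 = 15.

15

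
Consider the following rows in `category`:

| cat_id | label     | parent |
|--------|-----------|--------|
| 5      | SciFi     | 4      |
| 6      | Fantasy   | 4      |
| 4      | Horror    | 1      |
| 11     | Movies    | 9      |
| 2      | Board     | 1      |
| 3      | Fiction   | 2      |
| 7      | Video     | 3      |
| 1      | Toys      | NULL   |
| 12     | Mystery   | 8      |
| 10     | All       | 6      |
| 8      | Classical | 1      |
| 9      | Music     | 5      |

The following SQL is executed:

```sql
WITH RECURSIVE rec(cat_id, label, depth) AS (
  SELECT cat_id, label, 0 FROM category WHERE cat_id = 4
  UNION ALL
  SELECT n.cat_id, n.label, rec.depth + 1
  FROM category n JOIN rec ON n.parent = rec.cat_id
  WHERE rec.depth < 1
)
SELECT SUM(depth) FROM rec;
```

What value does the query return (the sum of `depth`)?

2

Base: cat_id=4 (Horror) at depth 0.
Iteration 1: rows with parent in {4} -> SciFi (id 5, depth 1), Fantasy (id 6, depth 1).
Iteration 2: depth < 1 fails for all current rows; recursion stops.
SUM(depth) = 0 + 1 + 1 = 2.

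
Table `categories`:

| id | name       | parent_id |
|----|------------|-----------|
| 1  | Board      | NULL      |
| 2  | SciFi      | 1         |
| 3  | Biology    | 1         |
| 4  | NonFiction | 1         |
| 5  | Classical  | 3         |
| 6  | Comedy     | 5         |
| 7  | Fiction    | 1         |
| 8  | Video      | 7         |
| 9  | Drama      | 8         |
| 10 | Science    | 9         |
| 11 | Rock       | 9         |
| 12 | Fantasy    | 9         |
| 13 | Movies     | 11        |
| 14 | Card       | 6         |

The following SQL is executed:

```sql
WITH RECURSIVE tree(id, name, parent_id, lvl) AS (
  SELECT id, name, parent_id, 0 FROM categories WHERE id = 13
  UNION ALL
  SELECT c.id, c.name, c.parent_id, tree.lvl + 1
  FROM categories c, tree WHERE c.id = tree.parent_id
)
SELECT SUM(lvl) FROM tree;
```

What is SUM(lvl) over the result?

Base: id=13 (Movies), parent_id=11, lvl 0.
Iteration 1: join on id=11 -> Rock (id 11, parent_id=9, lvl 1).
Iteration 2: join on id=9 -> Drama (id 9, parent_id=8, lvl 2).
Iteration 3: join on id=8 -> Video (id 8, parent_id=7, lvl 3).
Iteration 4: join on id=7 -> Fiction (id 7, parent_id=1, lvl 4).
Iteration 5: join on id=1 -> Board (id 1, parent_id=NULL, lvl 5).
Iteration 6: parent_id is NULL; no match; recursion stops.
SUM(lvl) = 0 + 1 + 2 + 3 + 4 + 5 = 15.

15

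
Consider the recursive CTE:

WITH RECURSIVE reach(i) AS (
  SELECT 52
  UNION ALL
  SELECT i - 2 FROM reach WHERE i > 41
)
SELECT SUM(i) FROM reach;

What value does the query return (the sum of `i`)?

322

Base: i=52.
Iteration 1: 52 > 41 holds -> i = 52 - 2 = 50.
Iteration 2: 50 > 41 holds -> i = 50 - 2 = 48.
Iteration 3: 48 > 41 holds -> i = 48 - 2 = 46.
Iteration 4: 46 > 41 holds -> i = 46 - 2 = 44.
Iteration 5: 44 > 41 holds -> i = 44 - 2 = 42.
Iteration 6: 42 > 41 holds -> i = 42 - 2 = 40.
Iteration 7: 40 > 41 fails; recursion stops.
SUM(i) = 52 + 50 + 48 + 46 + 44 + 42 + 40 = 322.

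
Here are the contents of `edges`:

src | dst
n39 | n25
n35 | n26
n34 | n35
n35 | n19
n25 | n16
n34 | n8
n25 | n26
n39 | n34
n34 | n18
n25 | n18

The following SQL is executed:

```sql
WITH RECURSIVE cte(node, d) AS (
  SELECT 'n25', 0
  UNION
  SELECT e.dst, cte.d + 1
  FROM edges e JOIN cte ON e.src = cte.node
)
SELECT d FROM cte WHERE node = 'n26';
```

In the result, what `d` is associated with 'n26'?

Base: (n25, d=0).
Iteration 1: edges from {n25} -> (n16, d=1), (n18, d=1), (n26, d=1).
Iteration 2: no outgoing edges from {n16,n18,n26}; recursion stops.

1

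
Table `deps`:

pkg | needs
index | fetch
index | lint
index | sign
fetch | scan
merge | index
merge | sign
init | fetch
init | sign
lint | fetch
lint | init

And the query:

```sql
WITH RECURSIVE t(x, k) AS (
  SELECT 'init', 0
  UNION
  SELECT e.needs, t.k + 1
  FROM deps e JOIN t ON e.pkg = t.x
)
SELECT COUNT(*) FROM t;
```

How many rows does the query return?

4

Base: (init, k=0).
Iteration 1: edges from {init} -> (fetch, k=1), (sign, k=1).
Iteration 2: edges from {fetch,sign} -> (scan, k=2).
Iteration 3: no outgoing edges from {scan}; recursion stops.
Total rows emitted: 4.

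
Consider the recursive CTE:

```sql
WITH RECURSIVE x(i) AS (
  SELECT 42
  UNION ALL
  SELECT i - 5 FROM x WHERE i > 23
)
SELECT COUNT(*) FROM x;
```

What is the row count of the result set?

5

Base: i=42.
Iteration 1: 42 > 23 holds -> i = 42 - 5 = 37.
Iteration 2: 37 > 23 holds -> i = 37 - 5 = 32.
Iteration 3: 32 > 23 holds -> i = 32 - 5 = 27.
Iteration 4: 27 > 23 holds -> i = 27 - 5 = 22.
Iteration 5: 22 > 23 fails; recursion stops.
Total rows emitted: 5.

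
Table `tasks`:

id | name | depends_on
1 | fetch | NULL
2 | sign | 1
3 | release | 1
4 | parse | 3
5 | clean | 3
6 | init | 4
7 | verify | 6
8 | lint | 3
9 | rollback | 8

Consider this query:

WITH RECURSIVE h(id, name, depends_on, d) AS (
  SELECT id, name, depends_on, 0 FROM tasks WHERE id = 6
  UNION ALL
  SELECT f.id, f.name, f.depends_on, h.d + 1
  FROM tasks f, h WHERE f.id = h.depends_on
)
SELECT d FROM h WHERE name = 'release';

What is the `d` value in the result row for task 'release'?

Base: id=6 (init), depends_on=4, d 0.
Iteration 1: join on id=4 -> parse (id 4, depends_on=3, d 1).
Iteration 2: join on id=3 -> release (id 3, depends_on=1, d 2).
Iteration 3: join on id=1 -> fetch (id 1, depends_on=NULL, d 3).
Iteration 4: depends_on is NULL; no match; recursion stops.

2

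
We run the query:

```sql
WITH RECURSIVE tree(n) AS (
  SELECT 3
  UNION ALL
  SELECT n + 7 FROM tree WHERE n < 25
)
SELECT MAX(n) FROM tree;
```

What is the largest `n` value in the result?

Base: n=3.
Iteration 1: 3 < 25 holds -> n = 3 + 7 = 10.
Iteration 2: 10 < 25 holds -> n = 10 + 7 = 17.
Iteration 3: 17 < 25 holds -> n = 17 + 7 = 24.
Iteration 4: 24 < 25 holds -> n = 24 + 7 = 31.
Iteration 5: 31 < 25 fails; recursion stops.
n values: 3, 10, 17, 24, 31; the maximum is 31.

31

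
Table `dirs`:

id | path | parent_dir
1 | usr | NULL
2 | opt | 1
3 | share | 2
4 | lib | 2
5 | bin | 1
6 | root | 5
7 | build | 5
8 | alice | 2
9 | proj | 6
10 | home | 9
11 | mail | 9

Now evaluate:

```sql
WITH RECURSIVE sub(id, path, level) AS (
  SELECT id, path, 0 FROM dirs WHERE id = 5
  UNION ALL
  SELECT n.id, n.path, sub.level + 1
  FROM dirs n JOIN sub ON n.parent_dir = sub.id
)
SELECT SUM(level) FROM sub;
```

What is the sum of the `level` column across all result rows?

10

Base: id=5 (bin) at level 0.
Iteration 1: rows with parent_dir in {5} -> root (id 6, level 1), build (id 7, level 1).
Iteration 2: rows with parent_dir in {6,7} -> proj (id 9, level 2).
Iteration 3: rows with parent_dir in {9} -> home (id 10, level 3), mail (id 11, level 3).
Iteration 4: no rows with parent_dir in {10,11}; recursion stops.
SUM(level) = 0 + 1 + 1 + 2 + 3 + 3 = 10.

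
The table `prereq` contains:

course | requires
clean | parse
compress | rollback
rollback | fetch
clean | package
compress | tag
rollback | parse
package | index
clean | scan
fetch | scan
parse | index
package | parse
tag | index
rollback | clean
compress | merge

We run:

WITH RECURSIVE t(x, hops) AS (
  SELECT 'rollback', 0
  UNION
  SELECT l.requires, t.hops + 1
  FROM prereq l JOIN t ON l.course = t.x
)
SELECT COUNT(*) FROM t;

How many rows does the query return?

11

Base: (rollback, hops=0).
Iteration 1: edges from {rollback} -> (clean, hops=1), (fetch, hops=1), (parse, hops=1).
Iteration 2: edges from {clean,fetch,parse} -> (index, hops=2), (package, hops=2), (parse, hops=2), (scan, hops=2). [UNION drops 1 duplicate row(s)]
Iteration 3: edges from {index,package,parse,scan} -> (index, hops=3), (parse, hops=3). [UNION drops 1 duplicate row(s)]
Iteration 4: edges from {index,parse} -> (index, hops=4).
Iteration 5: no outgoing edges from {index}; recursion stops.
Total rows emitted: 11.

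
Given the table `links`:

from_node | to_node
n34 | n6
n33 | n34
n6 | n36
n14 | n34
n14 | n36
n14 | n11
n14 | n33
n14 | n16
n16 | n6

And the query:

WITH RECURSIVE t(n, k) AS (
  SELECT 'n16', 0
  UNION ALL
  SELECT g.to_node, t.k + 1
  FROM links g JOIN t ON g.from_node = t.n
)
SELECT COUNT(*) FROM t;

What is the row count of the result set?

Base: (n16, k=0).
Iteration 1: edges from {n16} -> (n6, k=1).
Iteration 2: edges from {n6} -> (n36, k=2).
Iteration 3: no outgoing edges from {n36}; recursion stops.
Total rows emitted: 3.

3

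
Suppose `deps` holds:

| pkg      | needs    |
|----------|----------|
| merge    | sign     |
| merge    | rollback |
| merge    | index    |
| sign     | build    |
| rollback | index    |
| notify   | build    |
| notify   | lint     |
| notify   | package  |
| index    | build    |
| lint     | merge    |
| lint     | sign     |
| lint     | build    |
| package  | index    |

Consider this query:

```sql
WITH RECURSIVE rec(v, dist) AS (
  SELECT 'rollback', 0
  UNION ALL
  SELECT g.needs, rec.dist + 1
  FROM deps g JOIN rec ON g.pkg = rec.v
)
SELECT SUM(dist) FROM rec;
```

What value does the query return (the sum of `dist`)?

3

Base: (rollback, dist=0).
Iteration 1: edges from {rollback} -> (index, dist=1).
Iteration 2: edges from {index} -> (build, dist=2).
Iteration 3: no outgoing edges from {build}; recursion stops.
SUM(dist) = 0 + 1 + 2 = 3.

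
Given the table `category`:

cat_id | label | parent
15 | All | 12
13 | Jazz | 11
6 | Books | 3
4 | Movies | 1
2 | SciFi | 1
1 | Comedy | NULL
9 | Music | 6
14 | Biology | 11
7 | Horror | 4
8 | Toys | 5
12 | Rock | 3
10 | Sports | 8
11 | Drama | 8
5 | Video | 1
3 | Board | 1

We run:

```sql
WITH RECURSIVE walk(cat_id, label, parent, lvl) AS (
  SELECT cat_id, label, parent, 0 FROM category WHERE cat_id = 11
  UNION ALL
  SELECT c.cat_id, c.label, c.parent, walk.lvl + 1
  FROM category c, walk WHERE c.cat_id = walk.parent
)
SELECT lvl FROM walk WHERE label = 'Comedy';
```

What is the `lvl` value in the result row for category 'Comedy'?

3

Base: cat_id=11 (Drama), parent=8, lvl 0.
Iteration 1: join on cat_id=8 -> Toys (id 8, parent=5, lvl 1).
Iteration 2: join on cat_id=5 -> Video (id 5, parent=1, lvl 2).
Iteration 3: join on cat_id=1 -> Comedy (id 1, parent=NULL, lvl 3).
Iteration 4: parent is NULL; no match; recursion stops.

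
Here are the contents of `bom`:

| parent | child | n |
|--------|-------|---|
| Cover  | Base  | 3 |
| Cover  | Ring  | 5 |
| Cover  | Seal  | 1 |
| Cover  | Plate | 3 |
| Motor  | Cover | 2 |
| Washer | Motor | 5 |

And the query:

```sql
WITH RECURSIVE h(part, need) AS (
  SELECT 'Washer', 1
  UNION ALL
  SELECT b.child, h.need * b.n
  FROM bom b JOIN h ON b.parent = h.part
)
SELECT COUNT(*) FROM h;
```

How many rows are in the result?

7

Base: (Washer, need=1).
Iteration 1: components of {Washer} -> Motor = 1*5 = 5.
Iteration 2: components of {Motor} -> Cover = 5*2 = 10.
Iteration 3: components of {Cover} -> Base = 10*3 = 30, Plate = 10*3 = 30, Ring = 10*5 = 50, Seal = 10*1 = 10.
Iteration 4: no further components; recursion stops.
Total rows emitted: 7.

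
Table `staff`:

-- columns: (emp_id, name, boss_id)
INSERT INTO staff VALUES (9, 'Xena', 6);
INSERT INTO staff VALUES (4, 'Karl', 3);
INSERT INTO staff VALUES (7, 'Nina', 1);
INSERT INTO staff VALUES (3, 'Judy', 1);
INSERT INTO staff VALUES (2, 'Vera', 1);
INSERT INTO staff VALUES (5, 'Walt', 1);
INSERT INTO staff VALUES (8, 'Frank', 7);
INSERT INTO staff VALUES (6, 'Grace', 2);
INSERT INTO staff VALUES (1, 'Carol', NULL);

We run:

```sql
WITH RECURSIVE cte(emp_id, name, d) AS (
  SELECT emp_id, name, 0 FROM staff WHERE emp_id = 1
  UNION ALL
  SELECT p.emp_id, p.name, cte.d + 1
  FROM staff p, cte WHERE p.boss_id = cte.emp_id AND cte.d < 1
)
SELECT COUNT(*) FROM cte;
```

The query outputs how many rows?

5

Base: emp_id=1 (Carol) at d 0.
Iteration 1: rows with boss_id in {1} -> Vera (id 2, d 1), Judy (id 3, d 1), Walt (id 5, d 1), Nina (id 7, d 1).
Iteration 2: d < 1 fails for all current rows; recursion stops.
Total rows emitted: 5.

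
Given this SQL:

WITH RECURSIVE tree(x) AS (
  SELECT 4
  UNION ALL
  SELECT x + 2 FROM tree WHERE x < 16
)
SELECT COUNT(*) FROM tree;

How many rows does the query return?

7

Base: x=4.
Iteration 1: 4 < 16 holds -> x = 4 + 2 = 6.
Iteration 2: 6 < 16 holds -> x = 6 + 2 = 8.
Iteration 3: 8 < 16 holds -> x = 8 + 2 = 10.
Iteration 4: 10 < 16 holds -> x = 10 + 2 = 12.
Iteration 5: 12 < 16 holds -> x = 12 + 2 = 14.
Iteration 6: 14 < 16 holds -> x = 14 + 2 = 16.
Iteration 7: 16 < 16 fails; recursion stops.
Total rows emitted: 7.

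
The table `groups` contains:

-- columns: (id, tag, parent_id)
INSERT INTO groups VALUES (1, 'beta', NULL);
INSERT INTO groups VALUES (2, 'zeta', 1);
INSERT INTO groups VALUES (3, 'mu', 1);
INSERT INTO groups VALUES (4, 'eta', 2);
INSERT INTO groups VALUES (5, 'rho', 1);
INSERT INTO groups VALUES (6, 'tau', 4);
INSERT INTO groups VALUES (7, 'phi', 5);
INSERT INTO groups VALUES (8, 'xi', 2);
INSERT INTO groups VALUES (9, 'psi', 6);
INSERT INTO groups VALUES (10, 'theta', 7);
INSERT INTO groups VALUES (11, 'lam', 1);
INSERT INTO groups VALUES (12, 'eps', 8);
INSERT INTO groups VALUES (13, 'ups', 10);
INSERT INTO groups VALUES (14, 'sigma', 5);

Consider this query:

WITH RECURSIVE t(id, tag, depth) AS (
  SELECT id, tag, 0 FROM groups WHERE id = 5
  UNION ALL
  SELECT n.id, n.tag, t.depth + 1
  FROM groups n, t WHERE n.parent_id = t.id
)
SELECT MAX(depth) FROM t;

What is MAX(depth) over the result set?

Base: id=5 (rho) at depth 0.
Iteration 1: rows with parent_id in {5} -> phi (id 7, depth 1), sigma (id 14, depth 1).
Iteration 2: rows with parent_id in {7,14} -> theta (id 10, depth 2).
Iteration 3: rows with parent_id in {10} -> ups (id 13, depth 3).
Iteration 4: no rows with parent_id in {13}; recursion stops.
depth values: 0, 1, 1, 2, 3; the maximum is 3.

3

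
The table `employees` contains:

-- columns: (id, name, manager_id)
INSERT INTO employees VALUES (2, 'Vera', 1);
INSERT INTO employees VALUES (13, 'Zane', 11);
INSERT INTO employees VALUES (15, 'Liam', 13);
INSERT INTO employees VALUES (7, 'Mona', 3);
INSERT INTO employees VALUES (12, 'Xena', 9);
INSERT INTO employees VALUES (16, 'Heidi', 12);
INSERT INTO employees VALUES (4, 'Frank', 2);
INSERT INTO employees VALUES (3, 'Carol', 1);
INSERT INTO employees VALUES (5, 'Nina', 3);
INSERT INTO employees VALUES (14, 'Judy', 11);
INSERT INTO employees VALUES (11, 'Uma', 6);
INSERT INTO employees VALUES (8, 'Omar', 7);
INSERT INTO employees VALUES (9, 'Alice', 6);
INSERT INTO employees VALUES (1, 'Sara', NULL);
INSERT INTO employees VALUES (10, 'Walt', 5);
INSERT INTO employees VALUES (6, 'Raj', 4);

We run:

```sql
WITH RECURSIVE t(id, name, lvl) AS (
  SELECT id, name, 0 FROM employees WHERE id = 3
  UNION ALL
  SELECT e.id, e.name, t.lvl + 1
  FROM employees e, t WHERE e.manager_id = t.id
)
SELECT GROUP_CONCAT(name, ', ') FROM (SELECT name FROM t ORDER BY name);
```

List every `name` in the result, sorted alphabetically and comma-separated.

Carol, Mona, Nina, Omar, Walt

Base: id=3 (Carol) at lvl 0.
Iteration 1: rows with manager_id in {3} -> Nina (id 5, lvl 1), Mona (id 7, lvl 1).
Iteration 2: rows with manager_id in {5,7} -> Omar (id 8, lvl 2), Walt (id 10, lvl 2).
Iteration 3: no rows with manager_id in {8,10}; recursion stops.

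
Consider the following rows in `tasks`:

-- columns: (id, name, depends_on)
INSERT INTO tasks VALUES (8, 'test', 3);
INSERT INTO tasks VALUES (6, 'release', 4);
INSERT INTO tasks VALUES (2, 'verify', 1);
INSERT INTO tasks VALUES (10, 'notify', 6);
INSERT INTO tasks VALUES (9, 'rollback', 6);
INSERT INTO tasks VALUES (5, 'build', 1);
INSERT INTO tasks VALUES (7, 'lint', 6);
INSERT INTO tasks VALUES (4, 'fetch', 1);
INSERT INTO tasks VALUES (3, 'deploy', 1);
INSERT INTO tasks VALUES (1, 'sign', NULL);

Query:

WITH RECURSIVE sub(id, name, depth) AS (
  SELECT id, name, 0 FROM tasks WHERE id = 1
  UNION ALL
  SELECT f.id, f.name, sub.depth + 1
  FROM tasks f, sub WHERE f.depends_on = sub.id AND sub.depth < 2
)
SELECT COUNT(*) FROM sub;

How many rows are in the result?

Base: id=1 (sign) at depth 0.
Iteration 1: rows with depends_on in {1} -> verify (id 2, depth 1), deploy (id 3, depth 1), fetch (id 4, depth 1), build (id 5, depth 1).
Iteration 2: rows with depends_on in {2,3,4,5} -> release (id 6, depth 2), test (id 8, depth 2).
Iteration 3: depth < 2 fails for all current rows; recursion stops.
Total rows emitted: 7.

7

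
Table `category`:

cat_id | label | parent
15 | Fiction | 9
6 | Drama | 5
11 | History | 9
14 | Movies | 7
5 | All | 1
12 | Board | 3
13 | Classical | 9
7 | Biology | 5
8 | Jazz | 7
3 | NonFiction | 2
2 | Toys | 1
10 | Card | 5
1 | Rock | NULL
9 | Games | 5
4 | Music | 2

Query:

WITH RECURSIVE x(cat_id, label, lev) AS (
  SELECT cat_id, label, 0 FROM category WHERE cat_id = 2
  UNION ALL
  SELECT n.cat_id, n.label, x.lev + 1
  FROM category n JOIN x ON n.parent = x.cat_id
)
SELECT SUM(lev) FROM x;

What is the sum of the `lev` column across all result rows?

4

Base: cat_id=2 (Toys) at lev 0.
Iteration 1: rows with parent in {2} -> NonFiction (id 3, lev 1), Music (id 4, lev 1).
Iteration 2: rows with parent in {3,4} -> Board (id 12, lev 2).
Iteration 3: no rows with parent in {12}; recursion stops.
SUM(lev) = 0 + 1 + 1 + 2 = 4.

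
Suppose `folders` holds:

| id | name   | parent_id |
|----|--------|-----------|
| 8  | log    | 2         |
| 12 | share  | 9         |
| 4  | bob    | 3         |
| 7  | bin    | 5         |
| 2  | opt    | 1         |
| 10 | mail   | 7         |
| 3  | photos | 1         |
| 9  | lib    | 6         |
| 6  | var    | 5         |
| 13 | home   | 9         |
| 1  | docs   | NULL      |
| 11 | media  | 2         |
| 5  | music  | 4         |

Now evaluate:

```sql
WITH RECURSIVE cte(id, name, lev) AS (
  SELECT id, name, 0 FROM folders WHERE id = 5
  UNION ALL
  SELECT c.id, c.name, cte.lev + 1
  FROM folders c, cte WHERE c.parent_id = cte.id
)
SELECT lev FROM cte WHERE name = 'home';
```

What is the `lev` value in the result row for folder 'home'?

3

Base: id=5 (music) at lev 0.
Iteration 1: rows with parent_id in {5} -> var (id 6, lev 1), bin (id 7, lev 1).
Iteration 2: rows with parent_id in {6,7} -> lib (id 9, lev 2), mail (id 10, lev 2).
Iteration 3: rows with parent_id in {9,10} -> share (id 12, lev 3), home (id 13, lev 3).
Iteration 4: no rows with parent_id in {12,13}; recursion stops.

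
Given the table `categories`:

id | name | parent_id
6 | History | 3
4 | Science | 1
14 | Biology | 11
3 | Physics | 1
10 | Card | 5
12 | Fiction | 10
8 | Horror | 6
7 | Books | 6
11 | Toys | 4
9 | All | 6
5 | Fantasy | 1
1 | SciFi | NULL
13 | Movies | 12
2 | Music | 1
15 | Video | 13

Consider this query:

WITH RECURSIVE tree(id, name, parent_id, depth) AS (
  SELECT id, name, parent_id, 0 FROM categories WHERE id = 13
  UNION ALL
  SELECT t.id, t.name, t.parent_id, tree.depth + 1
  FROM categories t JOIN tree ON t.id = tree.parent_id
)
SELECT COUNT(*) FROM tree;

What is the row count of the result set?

5

Base: id=13 (Movies), parent_id=12, depth 0.
Iteration 1: join on id=12 -> Fiction (id 12, parent_id=10, depth 1).
Iteration 2: join on id=10 -> Card (id 10, parent_id=5, depth 2).
Iteration 3: join on id=5 -> Fantasy (id 5, parent_id=1, depth 3).
Iteration 4: join on id=1 -> SciFi (id 1, parent_id=NULL, depth 4).
Iteration 5: parent_id is NULL; no match; recursion stops.
Total rows emitted: 5.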